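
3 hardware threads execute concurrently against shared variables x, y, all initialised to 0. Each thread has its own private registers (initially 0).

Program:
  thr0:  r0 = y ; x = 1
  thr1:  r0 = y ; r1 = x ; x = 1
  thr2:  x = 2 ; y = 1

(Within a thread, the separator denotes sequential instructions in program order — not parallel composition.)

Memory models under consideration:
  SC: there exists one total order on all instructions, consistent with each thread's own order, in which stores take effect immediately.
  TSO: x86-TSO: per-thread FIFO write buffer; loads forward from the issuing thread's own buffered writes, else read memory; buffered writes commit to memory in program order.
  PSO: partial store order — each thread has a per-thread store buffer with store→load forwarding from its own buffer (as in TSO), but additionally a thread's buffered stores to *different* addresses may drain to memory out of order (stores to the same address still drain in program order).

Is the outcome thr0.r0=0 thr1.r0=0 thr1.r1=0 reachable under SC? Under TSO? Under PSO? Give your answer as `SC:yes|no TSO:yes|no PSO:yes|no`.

outcome vector order: (thr0.r0,thr1.r0,thr1.r1)
SC: 10 outcomes — {(0,0,0) (0,0,1) (0,0,2) (0,1,1) (0,1,2) (1,0,0) (1,0,1) (1,0,2) (1,1,1) (1,1,2)}
TSO: 10 outcomes — {(0,0,0) (0,0,1) (0,0,2) (0,1,1) (0,1,2) (1,0,0) (1,0,1) (1,0,2) (1,1,1) (1,1,2)}
PSO: 12 outcomes — {(0,0,0) (0,0,1) (0,0,2) (0,1,0) (0,1,1) (0,1,2) (1,0,0) (1,0,1) (1,0,2) (1,1,0) (1,1,1) (1,1,2)}
target (0,0,0) ∈ {SC,TSO,PSO}

SC:yes TSO:yes PSO:yes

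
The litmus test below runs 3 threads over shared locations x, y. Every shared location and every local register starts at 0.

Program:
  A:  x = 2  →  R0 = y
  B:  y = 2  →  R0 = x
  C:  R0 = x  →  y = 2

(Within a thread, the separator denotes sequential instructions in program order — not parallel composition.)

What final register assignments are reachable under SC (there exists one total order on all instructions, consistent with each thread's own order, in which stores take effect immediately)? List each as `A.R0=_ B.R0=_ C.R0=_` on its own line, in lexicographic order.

A.R0=0 B.R0=2 C.R0=0
A.R0=0 B.R0=2 C.R0=2
A.R0=2 B.R0=0 C.R0=0
A.R0=2 B.R0=0 C.R0=2
A.R0=2 B.R0=2 C.R0=0
A.R0=2 B.R0=2 C.R0=2

outcome vector order: (A.R0,B.R0,C.R0)
|SC outcomes| = 6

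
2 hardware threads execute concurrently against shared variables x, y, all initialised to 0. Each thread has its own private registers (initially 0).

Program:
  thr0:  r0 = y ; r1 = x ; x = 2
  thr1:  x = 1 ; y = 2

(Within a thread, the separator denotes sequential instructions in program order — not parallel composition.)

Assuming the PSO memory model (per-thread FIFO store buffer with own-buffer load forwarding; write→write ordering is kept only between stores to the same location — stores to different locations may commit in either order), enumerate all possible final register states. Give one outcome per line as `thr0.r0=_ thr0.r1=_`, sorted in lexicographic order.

thr0.r0=0 thr0.r1=0
thr0.r0=0 thr0.r1=1
thr0.r0=2 thr0.r1=0
thr0.r0=2 thr0.r1=1

outcome vector order: (thr0.r0,thr0.r1)
|PSO outcomes| = 4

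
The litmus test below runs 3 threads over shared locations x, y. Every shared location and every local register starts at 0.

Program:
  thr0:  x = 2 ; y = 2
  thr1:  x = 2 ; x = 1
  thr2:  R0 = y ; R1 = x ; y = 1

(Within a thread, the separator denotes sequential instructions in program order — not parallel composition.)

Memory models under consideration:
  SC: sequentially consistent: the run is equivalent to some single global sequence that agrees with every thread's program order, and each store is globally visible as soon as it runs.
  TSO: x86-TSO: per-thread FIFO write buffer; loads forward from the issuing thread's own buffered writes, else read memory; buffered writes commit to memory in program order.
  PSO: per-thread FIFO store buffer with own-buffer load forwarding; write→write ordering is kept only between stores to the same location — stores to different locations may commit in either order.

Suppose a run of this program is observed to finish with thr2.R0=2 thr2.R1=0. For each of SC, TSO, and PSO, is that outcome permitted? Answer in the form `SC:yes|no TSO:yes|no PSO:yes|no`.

outcome vector order: (thr2.R0,thr2.R1)
under SC → 00 01 02 21 22
under TSO → 00 01 02 21 22
under PSO → 00 01 02 20 21 22
target 20 ∈ {PSO}

SC:no TSO:no PSO:yes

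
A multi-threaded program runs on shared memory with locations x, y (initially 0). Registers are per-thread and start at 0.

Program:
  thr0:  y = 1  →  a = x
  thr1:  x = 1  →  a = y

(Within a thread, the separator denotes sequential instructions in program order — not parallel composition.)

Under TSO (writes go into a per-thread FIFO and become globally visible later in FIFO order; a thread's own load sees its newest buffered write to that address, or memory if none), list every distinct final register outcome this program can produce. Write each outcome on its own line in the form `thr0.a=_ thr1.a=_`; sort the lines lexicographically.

outcome vector order: (thr0.a,thr1.a)
|TSO outcomes| = 4

thr0.a=0 thr1.a=0
thr0.a=0 thr1.a=1
thr0.a=1 thr1.a=0
thr0.a=1 thr1.a=1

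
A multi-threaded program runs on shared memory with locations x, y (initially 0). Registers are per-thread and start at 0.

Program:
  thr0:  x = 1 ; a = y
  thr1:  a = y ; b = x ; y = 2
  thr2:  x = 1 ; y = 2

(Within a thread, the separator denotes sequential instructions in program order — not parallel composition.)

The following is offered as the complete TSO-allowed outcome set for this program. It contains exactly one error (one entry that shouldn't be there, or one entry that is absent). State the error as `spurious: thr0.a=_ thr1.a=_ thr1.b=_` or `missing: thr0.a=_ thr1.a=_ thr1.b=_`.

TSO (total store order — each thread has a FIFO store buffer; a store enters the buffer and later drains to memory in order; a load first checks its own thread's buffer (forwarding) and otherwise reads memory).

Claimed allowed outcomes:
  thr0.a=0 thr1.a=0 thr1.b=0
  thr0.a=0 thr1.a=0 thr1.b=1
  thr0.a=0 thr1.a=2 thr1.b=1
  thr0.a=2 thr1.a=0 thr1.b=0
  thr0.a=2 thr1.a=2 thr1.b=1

outcome vector order: (thr0.a,thr1.a,thr1.b)
[TSO] allowed = {000 001 021 200 201 221}
TSO∖claimed = {201}

missing: thr0.a=2 thr1.a=0 thr1.b=1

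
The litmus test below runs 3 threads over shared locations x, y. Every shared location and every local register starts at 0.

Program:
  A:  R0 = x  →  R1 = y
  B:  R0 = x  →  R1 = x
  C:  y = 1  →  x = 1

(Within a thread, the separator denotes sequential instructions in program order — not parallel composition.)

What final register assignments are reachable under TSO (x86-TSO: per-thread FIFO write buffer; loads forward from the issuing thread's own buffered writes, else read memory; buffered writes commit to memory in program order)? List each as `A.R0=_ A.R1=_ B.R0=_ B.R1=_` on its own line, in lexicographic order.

outcome vector order: (A.R0,A.R1,B.R0,B.R1)
|TSO outcomes| = 9

A.R0=0 A.R1=0 B.R0=0 B.R1=0
A.R0=0 A.R1=0 B.R0=0 B.R1=1
A.R0=0 A.R1=0 B.R0=1 B.R1=1
A.R0=0 A.R1=1 B.R0=0 B.R1=0
A.R0=0 A.R1=1 B.R0=0 B.R1=1
A.R0=0 A.R1=1 B.R0=1 B.R1=1
A.R0=1 A.R1=1 B.R0=0 B.R1=0
A.R0=1 A.R1=1 B.R0=0 B.R1=1
A.R0=1 A.R1=1 B.R0=1 B.R1=1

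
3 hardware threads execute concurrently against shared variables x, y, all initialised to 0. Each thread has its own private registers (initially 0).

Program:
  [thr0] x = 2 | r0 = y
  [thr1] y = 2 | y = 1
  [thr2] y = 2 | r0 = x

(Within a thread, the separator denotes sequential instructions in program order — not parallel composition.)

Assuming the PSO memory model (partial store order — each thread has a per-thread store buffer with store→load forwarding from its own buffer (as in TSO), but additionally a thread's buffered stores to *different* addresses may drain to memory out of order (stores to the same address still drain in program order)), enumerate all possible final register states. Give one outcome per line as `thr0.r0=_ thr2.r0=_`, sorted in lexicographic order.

outcome vector order: (thr0.r0,thr2.r0)
|PSO outcomes| = 6

thr0.r0=0 thr2.r0=0
thr0.r0=0 thr2.r0=2
thr0.r0=1 thr2.r0=0
thr0.r0=1 thr2.r0=2
thr0.r0=2 thr2.r0=0
thr0.r0=2 thr2.r0=2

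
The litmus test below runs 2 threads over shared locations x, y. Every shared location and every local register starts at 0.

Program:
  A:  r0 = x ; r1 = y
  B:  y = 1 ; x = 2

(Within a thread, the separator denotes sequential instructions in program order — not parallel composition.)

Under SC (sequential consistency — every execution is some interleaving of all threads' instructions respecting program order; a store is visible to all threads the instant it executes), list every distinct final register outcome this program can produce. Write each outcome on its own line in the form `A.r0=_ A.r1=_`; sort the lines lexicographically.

outcome vector order: (A.r0,A.r1)
|SC outcomes| = 3

A.r0=0 A.r1=0
A.r0=0 A.r1=1
A.r0=2 A.r1=1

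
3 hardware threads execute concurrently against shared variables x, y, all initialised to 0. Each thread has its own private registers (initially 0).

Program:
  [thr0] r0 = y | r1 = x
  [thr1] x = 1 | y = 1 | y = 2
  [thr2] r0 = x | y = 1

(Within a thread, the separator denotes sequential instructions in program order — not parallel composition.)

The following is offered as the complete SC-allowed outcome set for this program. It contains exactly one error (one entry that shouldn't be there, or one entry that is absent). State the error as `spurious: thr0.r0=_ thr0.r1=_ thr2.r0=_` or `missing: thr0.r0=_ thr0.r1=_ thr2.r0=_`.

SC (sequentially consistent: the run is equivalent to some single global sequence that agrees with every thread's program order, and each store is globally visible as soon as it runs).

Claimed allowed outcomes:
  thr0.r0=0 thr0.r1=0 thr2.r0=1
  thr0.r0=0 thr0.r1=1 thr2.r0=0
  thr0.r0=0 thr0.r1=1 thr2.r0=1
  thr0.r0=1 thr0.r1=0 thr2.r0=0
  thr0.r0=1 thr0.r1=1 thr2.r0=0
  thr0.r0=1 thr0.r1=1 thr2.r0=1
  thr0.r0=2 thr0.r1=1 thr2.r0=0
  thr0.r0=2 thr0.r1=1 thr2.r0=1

outcome vector order: (thr0.r0,thr0.r1,thr2.r0)
under SC → (0,0,0) (0,0,1) (0,1,0) (0,1,1) (1,0,0) (1,1,0) (1,1,1) (2,1,0) (2,1,1)
SC∖claimed = {(0,0,0)}

missing: thr0.r0=0 thr0.r1=0 thr2.r0=0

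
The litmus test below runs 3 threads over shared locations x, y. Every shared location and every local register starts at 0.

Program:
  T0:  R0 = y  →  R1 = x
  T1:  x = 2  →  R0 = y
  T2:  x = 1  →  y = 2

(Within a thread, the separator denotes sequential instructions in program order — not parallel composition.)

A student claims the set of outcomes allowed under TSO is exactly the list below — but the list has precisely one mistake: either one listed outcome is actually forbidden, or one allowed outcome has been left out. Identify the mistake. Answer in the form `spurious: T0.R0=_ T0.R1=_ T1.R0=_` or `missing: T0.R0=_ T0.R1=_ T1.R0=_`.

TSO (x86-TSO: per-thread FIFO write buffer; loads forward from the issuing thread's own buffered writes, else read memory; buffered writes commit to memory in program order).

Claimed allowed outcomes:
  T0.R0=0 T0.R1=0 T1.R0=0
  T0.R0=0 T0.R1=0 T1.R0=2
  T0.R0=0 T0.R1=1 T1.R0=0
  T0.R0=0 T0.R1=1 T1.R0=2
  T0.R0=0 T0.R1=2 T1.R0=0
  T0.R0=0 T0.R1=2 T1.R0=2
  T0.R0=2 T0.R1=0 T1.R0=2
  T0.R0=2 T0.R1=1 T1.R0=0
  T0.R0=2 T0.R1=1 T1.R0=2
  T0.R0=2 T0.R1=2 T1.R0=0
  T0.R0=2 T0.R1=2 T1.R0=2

spurious: T0.R0=2 T0.R1=0 T1.R0=2

outcome vector order: (T0.R0,T0.R1,T1.R0)
[TSO] allowed = {<0 0 0> <0 0 2> <0 1 0> <0 1 2> <0 2 0> <0 2 2> <2 1 0> <2 1 2> <2 2 0> <2 2 2>}
claimed∖TSO = {<2 0 2>}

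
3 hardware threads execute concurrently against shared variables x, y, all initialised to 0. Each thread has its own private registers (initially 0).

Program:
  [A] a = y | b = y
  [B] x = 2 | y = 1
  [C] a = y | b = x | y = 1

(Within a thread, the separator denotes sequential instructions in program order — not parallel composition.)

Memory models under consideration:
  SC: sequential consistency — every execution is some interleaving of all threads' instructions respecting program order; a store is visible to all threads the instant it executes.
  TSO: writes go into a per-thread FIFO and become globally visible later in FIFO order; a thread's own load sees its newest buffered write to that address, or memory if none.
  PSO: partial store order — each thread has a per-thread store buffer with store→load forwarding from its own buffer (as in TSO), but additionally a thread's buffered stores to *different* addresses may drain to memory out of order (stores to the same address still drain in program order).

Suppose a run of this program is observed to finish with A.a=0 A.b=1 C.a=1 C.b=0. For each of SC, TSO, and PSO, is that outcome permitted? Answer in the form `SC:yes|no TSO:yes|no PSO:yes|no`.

outcome vector order: (A.a,A.b,C.a,C.b)
SC (9): (0,0,0,0), (0,0,0,2), (0,0,1,2), (0,1,0,0), (0,1,0,2), (0,1,1,2), (1,1,0,0), (1,1,0,2), (1,1,1,2)
TSO (9): (0,0,0,0), (0,0,0,2), (0,0,1,2), (0,1,0,0), (0,1,0,2), (0,1,1,2), (1,1,0,0), (1,1,0,2), (1,1,1,2)
PSO (12): (0,0,0,0), (0,0,0,2), (0,0,1,0), (0,0,1,2), (0,1,0,0), (0,1,0,2), (0,1,1,0), (0,1,1,2), (1,1,0,0), (1,1,0,2), (1,1,1,0), (1,1,1,2)
target (0,1,1,0) ∈ {PSO}

SC:no TSO:no PSO:yes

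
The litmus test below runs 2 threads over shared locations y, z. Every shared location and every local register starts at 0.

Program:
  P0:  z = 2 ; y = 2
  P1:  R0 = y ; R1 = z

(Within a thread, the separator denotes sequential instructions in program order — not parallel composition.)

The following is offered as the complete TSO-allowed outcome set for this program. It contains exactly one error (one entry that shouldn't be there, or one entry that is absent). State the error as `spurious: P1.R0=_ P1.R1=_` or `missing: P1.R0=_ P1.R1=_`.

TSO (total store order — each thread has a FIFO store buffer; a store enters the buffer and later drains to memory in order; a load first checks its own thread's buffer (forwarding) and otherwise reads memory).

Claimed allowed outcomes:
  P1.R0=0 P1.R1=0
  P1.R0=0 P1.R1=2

missing: P1.R0=2 P1.R1=2

outcome vector order: (P1.R0,P1.R1)
[TSO] allowed = {0/0 0/2 2/2}
TSO∖claimed = {2/2}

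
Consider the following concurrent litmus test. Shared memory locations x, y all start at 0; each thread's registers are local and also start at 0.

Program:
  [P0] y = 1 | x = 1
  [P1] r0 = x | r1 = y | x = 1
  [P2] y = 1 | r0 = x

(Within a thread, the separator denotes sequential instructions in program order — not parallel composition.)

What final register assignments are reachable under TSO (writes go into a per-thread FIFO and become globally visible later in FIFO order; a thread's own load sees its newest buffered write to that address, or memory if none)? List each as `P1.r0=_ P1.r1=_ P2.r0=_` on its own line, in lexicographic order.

P1.r0=0 P1.r1=0 P2.r0=0
P1.r0=0 P1.r1=0 P2.r0=1
P1.r0=0 P1.r1=1 P2.r0=0
P1.r0=0 P1.r1=1 P2.r0=1
P1.r0=1 P1.r1=1 P2.r0=0
P1.r0=1 P1.r1=1 P2.r0=1

outcome vector order: (P1.r0,P1.r1,P2.r0)
|TSO outcomes| = 6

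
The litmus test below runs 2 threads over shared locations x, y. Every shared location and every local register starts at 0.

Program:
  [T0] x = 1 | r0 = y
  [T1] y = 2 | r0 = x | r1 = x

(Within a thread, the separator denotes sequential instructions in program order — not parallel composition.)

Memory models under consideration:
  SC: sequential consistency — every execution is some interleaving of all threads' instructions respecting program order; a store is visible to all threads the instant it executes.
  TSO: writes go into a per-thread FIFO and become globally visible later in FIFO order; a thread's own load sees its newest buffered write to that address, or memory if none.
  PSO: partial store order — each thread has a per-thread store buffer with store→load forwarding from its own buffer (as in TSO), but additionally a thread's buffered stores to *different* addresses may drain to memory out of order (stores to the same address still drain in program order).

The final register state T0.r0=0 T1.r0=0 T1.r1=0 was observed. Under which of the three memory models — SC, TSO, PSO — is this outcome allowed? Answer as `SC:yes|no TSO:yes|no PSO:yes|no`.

SC:no TSO:yes PSO:yes

outcome vector order: (T0.r0,T1.r0,T1.r1)
SC: 4 outcomes — {0/1/1, 2/0/0, 2/0/1, 2/1/1}
TSO: 6 outcomes — {0/0/0, 0/0/1, 0/1/1, 2/0/0, 2/0/1, 2/1/1}
PSO: 6 outcomes — {0/0/0, 0/0/1, 0/1/1, 2/0/0, 2/0/1, 2/1/1}
target 0/0/0 ∈ {TSO,PSO}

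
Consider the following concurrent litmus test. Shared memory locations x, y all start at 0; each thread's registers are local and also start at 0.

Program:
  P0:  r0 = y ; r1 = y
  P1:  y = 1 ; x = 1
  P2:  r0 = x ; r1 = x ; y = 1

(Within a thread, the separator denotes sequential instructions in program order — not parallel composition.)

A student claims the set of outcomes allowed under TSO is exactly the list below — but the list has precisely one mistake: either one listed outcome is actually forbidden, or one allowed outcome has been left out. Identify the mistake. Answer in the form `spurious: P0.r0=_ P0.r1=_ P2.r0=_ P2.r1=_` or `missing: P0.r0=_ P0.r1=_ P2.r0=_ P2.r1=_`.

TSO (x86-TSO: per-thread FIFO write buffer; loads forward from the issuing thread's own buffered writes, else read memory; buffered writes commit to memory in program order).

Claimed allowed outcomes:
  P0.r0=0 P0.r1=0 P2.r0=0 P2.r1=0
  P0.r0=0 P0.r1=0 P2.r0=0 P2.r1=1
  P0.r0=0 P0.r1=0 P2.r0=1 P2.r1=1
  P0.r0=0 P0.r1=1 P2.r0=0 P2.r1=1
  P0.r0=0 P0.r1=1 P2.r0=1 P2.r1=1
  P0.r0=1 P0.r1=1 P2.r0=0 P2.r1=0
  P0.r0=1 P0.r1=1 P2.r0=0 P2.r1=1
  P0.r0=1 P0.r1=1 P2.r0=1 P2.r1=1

outcome vector order: (P0.r0,P0.r1,P2.r0,P2.r1)
TSO: 9 outcomes — {0000 0001 0011 0100 0101 0111 1100 1101 1111}
TSO∖claimed = {0100}

missing: P0.r0=0 P0.r1=1 P2.r0=0 P2.r1=0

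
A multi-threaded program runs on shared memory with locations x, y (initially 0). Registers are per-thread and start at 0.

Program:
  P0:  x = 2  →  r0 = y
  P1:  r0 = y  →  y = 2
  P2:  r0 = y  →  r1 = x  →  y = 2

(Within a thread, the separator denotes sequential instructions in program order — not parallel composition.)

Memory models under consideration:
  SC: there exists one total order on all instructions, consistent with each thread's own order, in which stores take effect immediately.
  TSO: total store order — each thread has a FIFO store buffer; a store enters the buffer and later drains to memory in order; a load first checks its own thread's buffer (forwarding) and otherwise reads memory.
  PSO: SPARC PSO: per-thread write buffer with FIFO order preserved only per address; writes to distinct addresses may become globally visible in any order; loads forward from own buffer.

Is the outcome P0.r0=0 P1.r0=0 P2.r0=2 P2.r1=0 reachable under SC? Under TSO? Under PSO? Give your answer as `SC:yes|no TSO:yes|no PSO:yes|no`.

SC:no TSO:yes PSO:yes

outcome vector order: (P0.r0,P1.r0,P2.r0,P2.r1)
under SC → 0/0/0/0, 0/0/0/2, 0/0/2/2, 0/2/0/0, 0/2/0/2, 2/0/0/0, 2/0/0/2, 2/0/2/0, 2/0/2/2, 2/2/0/0, 2/2/0/2
under TSO → 0/0/0/0, 0/0/0/2, 0/0/2/0, 0/0/2/2, 0/2/0/0, 0/2/0/2, 2/0/0/0, 2/0/0/2, 2/0/2/0, 2/0/2/2, 2/2/0/0, 2/2/0/2
under PSO → 0/0/0/0, 0/0/0/2, 0/0/2/0, 0/0/2/2, 0/2/0/0, 0/2/0/2, 2/0/0/0, 2/0/0/2, 2/0/2/0, 2/0/2/2, 2/2/0/0, 2/2/0/2
target 0/0/2/0 ∈ {TSO,PSO}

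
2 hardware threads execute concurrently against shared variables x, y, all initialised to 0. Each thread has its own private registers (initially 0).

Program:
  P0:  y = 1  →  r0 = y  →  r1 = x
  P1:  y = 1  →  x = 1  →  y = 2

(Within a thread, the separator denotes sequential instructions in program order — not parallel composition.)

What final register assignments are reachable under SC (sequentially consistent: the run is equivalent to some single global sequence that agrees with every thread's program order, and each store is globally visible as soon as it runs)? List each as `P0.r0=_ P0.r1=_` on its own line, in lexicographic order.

outcome vector order: (P0.r0,P0.r1)
|SC outcomes| = 3

P0.r0=1 P0.r1=0
P0.r0=1 P0.r1=1
P0.r0=2 P0.r1=1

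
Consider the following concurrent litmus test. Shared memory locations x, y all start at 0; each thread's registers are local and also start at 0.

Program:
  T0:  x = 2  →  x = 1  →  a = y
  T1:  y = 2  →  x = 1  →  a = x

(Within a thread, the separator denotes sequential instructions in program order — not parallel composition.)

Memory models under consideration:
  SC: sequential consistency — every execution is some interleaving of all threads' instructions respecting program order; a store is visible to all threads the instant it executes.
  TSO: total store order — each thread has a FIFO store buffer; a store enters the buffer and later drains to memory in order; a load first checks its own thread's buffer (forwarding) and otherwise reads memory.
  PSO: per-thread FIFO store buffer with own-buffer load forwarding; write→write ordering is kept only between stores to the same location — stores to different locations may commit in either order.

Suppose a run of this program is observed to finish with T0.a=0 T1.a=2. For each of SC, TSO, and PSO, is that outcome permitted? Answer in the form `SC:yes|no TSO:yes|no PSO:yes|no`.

outcome vector order: (T0.a,T1.a)
SC (3): <0 1>; <2 1>; <2 2>
TSO (4): <0 1>; <0 2>; <2 1>; <2 2>
PSO (4): <0 1>; <0 2>; <2 1>; <2 2>
target <0 2> ∈ {TSO,PSO}

SC:no TSO:yes PSO:yes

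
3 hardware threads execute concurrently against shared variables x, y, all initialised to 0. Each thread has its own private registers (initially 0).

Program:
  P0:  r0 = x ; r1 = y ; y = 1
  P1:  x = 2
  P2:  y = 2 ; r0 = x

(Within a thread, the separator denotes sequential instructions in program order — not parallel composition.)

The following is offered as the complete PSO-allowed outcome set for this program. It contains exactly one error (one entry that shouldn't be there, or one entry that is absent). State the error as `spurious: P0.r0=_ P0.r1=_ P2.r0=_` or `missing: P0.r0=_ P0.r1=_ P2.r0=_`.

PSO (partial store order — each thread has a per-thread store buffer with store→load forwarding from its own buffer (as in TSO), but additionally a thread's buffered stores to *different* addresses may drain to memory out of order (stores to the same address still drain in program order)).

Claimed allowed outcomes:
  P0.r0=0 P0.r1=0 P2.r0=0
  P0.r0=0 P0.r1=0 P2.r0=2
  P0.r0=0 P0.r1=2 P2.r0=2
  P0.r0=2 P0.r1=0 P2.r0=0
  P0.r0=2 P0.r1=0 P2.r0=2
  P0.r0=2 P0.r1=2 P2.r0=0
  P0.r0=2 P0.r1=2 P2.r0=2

outcome vector order: (P0.r0,P0.r1,P2.r0)
under PSO → (0,0,0) (0,0,2) (0,2,0) (0,2,2) (2,0,0) (2,0,2) (2,2,0) (2,2,2)
PSO∖claimed = {(0,2,0)}

missing: P0.r0=0 P0.r1=2 P2.r0=0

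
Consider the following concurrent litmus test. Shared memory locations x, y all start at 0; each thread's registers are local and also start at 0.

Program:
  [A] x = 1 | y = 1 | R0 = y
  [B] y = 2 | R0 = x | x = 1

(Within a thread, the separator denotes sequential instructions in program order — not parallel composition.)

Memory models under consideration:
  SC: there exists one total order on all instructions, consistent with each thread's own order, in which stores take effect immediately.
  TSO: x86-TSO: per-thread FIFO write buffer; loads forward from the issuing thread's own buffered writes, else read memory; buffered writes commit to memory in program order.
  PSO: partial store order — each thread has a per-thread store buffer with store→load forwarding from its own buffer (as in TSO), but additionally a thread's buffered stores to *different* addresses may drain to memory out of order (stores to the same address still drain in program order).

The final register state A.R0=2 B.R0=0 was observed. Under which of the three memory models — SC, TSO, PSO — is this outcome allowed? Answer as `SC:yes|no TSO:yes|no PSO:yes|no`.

SC:no TSO:yes PSO:yes

outcome vector order: (A.R0,B.R0)
[SC] allowed = {<1 0>, <1 1>, <2 1>}
[TSO] allowed = {<1 0>, <1 1>, <2 0>, <2 1>}
[PSO] allowed = {<1 0>, <1 1>, <2 0>, <2 1>}
target <2 0> ∈ {TSO,PSO}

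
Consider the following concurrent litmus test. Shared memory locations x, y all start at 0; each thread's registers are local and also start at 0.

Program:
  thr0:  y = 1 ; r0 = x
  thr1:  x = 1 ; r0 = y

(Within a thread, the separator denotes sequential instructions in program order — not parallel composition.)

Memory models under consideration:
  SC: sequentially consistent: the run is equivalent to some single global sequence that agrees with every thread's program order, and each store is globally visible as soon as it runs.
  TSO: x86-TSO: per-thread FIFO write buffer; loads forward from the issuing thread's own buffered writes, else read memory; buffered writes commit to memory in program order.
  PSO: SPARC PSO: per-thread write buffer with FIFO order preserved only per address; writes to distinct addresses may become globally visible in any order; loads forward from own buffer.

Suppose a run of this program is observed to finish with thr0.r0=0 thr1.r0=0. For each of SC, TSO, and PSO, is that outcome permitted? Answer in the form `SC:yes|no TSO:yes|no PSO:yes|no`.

outcome vector order: (thr0.r0,thr1.r0)
SC (3): 0/1; 1/0; 1/1
TSO (4): 0/0; 0/1; 1/0; 1/1
PSO (4): 0/0; 0/1; 1/0; 1/1
target 0/0 ∈ {TSO,PSO}

SC:no TSO:yes PSO:yes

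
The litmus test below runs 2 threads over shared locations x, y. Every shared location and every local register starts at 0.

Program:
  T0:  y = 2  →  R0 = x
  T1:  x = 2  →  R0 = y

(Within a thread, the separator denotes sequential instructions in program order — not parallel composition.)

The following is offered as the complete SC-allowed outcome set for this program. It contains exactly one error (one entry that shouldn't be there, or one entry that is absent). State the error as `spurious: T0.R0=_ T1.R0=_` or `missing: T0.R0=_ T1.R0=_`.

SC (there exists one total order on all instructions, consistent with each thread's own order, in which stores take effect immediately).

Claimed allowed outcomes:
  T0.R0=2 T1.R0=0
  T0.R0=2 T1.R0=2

outcome vector order: (T0.R0,T1.R0)
under SC → <0 2> <2 0> <2 2>
SC∖claimed = {<0 2>}

missing: T0.R0=0 T1.R0=2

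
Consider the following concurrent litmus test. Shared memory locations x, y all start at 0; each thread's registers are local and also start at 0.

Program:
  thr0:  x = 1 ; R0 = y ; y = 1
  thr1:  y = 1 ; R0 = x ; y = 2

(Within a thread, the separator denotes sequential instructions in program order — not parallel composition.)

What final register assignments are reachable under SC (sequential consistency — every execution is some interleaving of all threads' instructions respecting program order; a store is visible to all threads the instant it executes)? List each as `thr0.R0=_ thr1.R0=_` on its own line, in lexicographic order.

thr0.R0=0 thr1.R0=1
thr0.R0=1 thr1.R0=0
thr0.R0=1 thr1.R0=1
thr0.R0=2 thr1.R0=0
thr0.R0=2 thr1.R0=1

outcome vector order: (thr0.R0,thr1.R0)
|SC outcomes| = 5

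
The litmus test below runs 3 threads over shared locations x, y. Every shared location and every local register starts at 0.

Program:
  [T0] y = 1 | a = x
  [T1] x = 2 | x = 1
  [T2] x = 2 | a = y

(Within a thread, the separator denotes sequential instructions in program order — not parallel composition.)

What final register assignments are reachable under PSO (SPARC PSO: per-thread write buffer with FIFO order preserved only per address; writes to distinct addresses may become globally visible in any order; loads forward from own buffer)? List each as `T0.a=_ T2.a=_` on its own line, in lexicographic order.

outcome vector order: (T0.a,T2.a)
|PSO outcomes| = 6

T0.a=0 T2.a=0
T0.a=0 T2.a=1
T0.a=1 T2.a=0
T0.a=1 T2.a=1
T0.a=2 T2.a=0
T0.a=2 T2.a=1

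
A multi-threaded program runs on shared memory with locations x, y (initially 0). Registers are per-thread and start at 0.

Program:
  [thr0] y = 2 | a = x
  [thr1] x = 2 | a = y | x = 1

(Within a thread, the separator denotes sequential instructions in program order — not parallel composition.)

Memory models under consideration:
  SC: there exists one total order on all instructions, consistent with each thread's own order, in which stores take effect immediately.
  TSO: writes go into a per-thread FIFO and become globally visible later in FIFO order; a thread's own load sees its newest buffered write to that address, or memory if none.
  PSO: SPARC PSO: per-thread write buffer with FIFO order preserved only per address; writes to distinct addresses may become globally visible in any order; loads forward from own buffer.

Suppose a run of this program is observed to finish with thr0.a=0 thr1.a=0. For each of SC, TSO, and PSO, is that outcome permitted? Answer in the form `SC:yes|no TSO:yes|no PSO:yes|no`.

outcome vector order: (thr0.a,thr1.a)
SC: 5 outcomes — {0/2; 1/0; 1/2; 2/0; 2/2}
TSO: 6 outcomes — {0/0; 0/2; 1/0; 1/2; 2/0; 2/2}
PSO: 6 outcomes — {0/0; 0/2; 1/0; 1/2; 2/0; 2/2}
target 0/0 ∈ {TSO,PSO}

SC:no TSO:yes PSO:yes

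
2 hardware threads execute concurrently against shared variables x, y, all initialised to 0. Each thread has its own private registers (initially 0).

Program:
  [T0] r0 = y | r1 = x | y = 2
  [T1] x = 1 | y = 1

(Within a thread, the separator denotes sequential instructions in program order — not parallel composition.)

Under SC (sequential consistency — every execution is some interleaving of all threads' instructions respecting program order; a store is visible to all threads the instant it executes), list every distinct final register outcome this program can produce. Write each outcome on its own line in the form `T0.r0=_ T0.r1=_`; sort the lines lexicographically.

T0.r0=0 T0.r1=0
T0.r0=0 T0.r1=1
T0.r0=1 T0.r1=1

outcome vector order: (T0.r0,T0.r1)
|SC outcomes| = 3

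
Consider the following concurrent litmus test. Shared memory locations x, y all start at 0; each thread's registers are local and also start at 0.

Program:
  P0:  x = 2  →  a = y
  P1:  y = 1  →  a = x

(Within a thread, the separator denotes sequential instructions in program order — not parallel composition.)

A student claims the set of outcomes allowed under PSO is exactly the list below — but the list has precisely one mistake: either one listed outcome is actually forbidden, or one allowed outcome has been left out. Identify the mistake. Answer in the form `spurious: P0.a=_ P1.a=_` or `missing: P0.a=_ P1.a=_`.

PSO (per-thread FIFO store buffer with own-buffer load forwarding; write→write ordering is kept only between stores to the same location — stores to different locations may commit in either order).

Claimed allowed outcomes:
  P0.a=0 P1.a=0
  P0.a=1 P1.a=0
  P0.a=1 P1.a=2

missing: P0.a=0 P1.a=2

outcome vector order: (P0.a,P1.a)
under PSO → <0 0>, <0 2>, <1 0>, <1 2>
PSO∖claimed = {<0 2>}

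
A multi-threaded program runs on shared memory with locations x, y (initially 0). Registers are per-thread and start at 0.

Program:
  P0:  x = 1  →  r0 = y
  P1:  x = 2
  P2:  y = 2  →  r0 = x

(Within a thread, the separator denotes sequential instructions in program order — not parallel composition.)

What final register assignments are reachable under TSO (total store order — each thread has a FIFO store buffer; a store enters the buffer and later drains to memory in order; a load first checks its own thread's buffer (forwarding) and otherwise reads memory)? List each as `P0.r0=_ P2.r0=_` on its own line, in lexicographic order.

outcome vector order: (P0.r0,P2.r0)
|TSO outcomes| = 6

P0.r0=0 P2.r0=0
P0.r0=0 P2.r0=1
P0.r0=0 P2.r0=2
P0.r0=2 P2.r0=0
P0.r0=2 P2.r0=1
P0.r0=2 P2.r0=2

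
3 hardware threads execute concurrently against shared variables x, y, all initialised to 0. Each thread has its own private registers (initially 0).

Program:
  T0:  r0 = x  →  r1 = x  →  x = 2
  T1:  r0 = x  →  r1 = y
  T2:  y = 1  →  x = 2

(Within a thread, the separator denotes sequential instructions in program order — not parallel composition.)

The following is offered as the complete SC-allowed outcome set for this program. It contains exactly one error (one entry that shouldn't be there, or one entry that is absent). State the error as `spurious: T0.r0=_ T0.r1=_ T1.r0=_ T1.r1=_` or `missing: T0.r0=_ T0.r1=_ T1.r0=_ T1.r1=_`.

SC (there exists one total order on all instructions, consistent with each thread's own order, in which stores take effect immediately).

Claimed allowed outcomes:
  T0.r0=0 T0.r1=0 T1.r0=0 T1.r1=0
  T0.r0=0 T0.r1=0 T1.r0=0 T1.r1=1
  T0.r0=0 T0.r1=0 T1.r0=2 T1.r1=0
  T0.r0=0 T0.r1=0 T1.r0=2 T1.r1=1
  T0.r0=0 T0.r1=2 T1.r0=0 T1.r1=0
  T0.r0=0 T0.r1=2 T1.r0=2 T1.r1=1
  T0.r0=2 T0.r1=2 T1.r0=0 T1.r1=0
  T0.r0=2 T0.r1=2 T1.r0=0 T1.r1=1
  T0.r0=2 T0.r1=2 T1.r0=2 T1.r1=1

outcome vector order: (T0.r0,T0.r1,T1.r0,T1.r1)
SC (10): 0000 0001 0020 0021 0200 0201 0221 2200 2201 2221
SC∖claimed = {0201}

missing: T0.r0=0 T0.r1=2 T1.r0=0 T1.r1=1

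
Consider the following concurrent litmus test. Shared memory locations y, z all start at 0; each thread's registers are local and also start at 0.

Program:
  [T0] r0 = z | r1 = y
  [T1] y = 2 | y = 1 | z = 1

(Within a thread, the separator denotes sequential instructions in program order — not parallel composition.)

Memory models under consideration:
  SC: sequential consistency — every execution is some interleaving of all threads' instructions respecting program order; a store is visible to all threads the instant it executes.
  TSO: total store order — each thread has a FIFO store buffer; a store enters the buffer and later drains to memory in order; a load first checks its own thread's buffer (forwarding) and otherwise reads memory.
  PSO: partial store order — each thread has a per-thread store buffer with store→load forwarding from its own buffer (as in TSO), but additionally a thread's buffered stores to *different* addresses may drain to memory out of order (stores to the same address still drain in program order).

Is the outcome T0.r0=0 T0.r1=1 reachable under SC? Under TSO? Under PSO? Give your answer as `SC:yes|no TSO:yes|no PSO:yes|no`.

SC:yes TSO:yes PSO:yes

outcome vector order: (T0.r0,T0.r1)
[SC] allowed = {0/0 0/1 0/2 1/1}
[TSO] allowed = {0/0 0/1 0/2 1/1}
[PSO] allowed = {0/0 0/1 0/2 1/0 1/1 1/2}
target 0/1 ∈ {SC,TSO,PSO}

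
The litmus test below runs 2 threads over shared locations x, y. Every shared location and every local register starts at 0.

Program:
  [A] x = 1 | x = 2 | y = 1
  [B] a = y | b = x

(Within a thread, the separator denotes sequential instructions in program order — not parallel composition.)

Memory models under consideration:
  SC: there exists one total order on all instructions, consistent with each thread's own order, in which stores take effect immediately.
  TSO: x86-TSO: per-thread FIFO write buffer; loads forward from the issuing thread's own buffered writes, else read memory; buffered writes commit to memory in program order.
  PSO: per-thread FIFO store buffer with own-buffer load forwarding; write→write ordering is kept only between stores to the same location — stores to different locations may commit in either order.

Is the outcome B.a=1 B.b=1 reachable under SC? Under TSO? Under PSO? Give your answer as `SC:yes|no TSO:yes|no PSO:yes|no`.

SC:no TSO:no PSO:yes

outcome vector order: (B.a,B.b)
[SC] allowed = {0/0 0/1 0/2 1/2}
[TSO] allowed = {0/0 0/1 0/2 1/2}
[PSO] allowed = {0/0 0/1 0/2 1/0 1/1 1/2}
target 1/1 ∈ {PSO}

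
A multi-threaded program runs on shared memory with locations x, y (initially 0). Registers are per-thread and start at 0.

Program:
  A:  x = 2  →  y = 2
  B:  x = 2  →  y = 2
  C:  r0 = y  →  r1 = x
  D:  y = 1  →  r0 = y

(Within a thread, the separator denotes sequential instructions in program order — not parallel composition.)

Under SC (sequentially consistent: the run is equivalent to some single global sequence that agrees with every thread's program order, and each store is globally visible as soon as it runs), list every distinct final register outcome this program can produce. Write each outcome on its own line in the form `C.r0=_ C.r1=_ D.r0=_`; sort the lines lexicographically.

C.r0=0 C.r1=0 D.r0=1
C.r0=0 C.r1=0 D.r0=2
C.r0=0 C.r1=2 D.r0=1
C.r0=0 C.r1=2 D.r0=2
C.r0=1 C.r1=0 D.r0=1
C.r0=1 C.r1=0 D.r0=2
C.r0=1 C.r1=2 D.r0=1
C.r0=1 C.r1=2 D.r0=2
C.r0=2 C.r1=2 D.r0=1
C.r0=2 C.r1=2 D.r0=2

outcome vector order: (C.r0,C.r1,D.r0)
|SC outcomes| = 10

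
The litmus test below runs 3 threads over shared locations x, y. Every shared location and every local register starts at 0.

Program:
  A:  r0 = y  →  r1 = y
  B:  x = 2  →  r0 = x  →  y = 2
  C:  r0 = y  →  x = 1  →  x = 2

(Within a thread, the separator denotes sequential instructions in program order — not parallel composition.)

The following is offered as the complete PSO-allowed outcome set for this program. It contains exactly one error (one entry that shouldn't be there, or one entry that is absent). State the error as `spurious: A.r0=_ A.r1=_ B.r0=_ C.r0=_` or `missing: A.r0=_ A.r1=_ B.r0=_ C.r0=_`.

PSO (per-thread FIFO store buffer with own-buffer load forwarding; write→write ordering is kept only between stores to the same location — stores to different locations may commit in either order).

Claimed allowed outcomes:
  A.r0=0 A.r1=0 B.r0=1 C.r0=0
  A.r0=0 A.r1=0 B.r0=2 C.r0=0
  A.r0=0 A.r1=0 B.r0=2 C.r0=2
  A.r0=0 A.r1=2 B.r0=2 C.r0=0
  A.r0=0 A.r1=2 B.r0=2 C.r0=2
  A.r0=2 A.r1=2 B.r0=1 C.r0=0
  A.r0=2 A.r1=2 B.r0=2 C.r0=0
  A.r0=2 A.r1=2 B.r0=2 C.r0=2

missing: A.r0=0 A.r1=2 B.r0=1 C.r0=0

outcome vector order: (A.r0,A.r1,B.r0,C.r0)
[PSO] allowed = {0/0/1/0 0/0/2/0 0/0/2/2 0/2/1/0 0/2/2/0 0/2/2/2 2/2/1/0 2/2/2/0 2/2/2/2}
PSO∖claimed = {0/2/1/0}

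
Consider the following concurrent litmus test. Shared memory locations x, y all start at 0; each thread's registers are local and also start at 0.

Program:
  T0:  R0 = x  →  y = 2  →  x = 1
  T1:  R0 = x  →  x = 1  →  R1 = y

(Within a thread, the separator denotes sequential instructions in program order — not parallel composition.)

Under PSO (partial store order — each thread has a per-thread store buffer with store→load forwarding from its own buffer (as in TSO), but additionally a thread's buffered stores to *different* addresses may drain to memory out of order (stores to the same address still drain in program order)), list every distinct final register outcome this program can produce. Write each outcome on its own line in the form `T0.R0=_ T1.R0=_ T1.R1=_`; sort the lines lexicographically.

T0.R0=0 T1.R0=0 T1.R1=0
T0.R0=0 T1.R0=0 T1.R1=2
T0.R0=0 T1.R0=1 T1.R1=0
T0.R0=0 T1.R0=1 T1.R1=2
T0.R0=1 T1.R0=0 T1.R1=0
T0.R0=1 T1.R0=0 T1.R1=2

outcome vector order: (T0.R0,T1.R0,T1.R1)
|PSO outcomes| = 6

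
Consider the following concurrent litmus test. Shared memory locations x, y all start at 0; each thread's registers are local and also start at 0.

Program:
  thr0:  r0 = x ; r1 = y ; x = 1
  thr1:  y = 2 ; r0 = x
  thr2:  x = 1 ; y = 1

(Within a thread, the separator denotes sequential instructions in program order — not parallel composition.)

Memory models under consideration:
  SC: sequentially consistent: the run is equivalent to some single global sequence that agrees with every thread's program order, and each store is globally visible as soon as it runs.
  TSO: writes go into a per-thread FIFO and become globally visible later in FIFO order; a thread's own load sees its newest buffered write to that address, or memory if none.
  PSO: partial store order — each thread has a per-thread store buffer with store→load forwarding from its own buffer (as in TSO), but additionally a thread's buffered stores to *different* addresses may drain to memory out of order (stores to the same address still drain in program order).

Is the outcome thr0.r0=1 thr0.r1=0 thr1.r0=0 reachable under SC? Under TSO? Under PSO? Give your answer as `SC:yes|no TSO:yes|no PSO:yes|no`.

outcome vector order: (thr0.r0,thr0.r1,thr1.r0)
SC: 11 outcomes — {(0,0,0) (0,0,1) (0,1,0) (0,1,1) (0,2,0) (0,2,1) (1,0,1) (1,1,0) (1,1,1) (1,2,0) (1,2,1)}
TSO: 12 outcomes — {(0,0,0) (0,0,1) (0,1,0) (0,1,1) (0,2,0) (0,2,1) (1,0,0) (1,0,1) (1,1,0) (1,1,1) (1,2,0) (1,2,1)}
PSO: 12 outcomes — {(0,0,0) (0,0,1) (0,1,0) (0,1,1) (0,2,0) (0,2,1) (1,0,0) (1,0,1) (1,1,0) (1,1,1) (1,2,0) (1,2,1)}
target (1,0,0) ∈ {TSO,PSO}

SC:no TSO:yes PSO:yes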